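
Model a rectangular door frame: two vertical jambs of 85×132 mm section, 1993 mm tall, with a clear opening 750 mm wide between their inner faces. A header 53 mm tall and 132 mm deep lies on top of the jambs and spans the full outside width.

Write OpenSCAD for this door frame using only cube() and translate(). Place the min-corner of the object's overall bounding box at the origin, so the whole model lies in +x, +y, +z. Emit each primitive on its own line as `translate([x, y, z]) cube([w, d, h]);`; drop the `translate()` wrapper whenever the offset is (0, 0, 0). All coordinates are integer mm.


cube([85, 132, 1993]);
translate([835, 0, 0]) cube([85, 132, 1993]);
translate([0, 0, 1993]) cube([920, 132, 53]);


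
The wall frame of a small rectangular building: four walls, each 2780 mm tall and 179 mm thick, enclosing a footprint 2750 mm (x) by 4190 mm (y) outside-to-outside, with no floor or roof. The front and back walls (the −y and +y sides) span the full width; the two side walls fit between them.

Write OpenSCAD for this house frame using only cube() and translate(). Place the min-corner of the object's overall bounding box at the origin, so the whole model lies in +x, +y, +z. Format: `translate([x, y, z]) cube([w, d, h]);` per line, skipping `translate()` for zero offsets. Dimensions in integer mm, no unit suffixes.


cube([2750, 179, 2780]);
translate([0, 4011, 0]) cube([2750, 179, 2780]);
translate([0, 179, 0]) cube([179, 3832, 2780]);
translate([2571, 179, 0]) cube([179, 3832, 2780]);


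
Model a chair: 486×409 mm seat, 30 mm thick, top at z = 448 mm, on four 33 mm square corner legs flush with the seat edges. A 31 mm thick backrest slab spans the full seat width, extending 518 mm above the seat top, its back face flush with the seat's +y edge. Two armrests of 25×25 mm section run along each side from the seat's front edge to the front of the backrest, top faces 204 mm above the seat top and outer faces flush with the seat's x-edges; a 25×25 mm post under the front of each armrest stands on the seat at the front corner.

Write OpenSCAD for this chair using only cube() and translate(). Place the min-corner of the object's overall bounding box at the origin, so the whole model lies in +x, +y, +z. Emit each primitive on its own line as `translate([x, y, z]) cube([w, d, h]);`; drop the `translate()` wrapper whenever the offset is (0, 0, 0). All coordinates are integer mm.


translate([0, 0, 418]) cube([486, 409, 30]);
cube([33, 33, 418]);
translate([453, 0, 0]) cube([33, 33, 418]);
translate([0, 376, 0]) cube([33, 33, 418]);
translate([453, 376, 0]) cube([33, 33, 418]);
translate([0, 378, 448]) cube([486, 31, 518]);
translate([0, 0, 627]) cube([25, 378, 25]);
translate([461, 0, 627]) cube([25, 378, 25]);
translate([0, 0, 448]) cube([25, 25, 179]);
translate([461, 0, 448]) cube([25, 25, 179]);


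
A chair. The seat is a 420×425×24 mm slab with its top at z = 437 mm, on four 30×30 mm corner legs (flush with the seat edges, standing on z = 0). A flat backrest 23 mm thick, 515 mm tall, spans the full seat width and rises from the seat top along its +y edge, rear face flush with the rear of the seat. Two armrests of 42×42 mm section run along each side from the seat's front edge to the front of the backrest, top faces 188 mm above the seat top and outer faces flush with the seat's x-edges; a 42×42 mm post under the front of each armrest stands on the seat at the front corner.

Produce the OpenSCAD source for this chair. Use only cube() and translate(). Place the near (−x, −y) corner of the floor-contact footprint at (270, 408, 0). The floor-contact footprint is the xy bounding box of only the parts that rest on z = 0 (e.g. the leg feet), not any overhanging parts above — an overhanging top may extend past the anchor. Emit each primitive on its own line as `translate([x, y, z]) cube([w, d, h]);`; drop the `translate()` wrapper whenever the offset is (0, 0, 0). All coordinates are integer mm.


// leg_h = 437 - 24 = 413
// arm post h = 188 - 42 = 146
translate([270, 408, 413]) cube([420, 425, 24]);
translate([270, 408, 0]) cube([30, 30, 413]);
translate([660, 408, 0]) cube([30, 30, 413]);
translate([270, 803, 0]) cube([30, 30, 413]);
translate([660, 803, 0]) cube([30, 30, 413]);
translate([270, 810, 437]) cube([420, 23, 515]);
translate([270, 408, 583]) cube([42, 402, 42]);
translate([648, 408, 583]) cube([42, 402, 42]);
translate([270, 408, 437]) cube([42, 42, 146]);
translate([648, 408, 437]) cube([42, 42, 146]);


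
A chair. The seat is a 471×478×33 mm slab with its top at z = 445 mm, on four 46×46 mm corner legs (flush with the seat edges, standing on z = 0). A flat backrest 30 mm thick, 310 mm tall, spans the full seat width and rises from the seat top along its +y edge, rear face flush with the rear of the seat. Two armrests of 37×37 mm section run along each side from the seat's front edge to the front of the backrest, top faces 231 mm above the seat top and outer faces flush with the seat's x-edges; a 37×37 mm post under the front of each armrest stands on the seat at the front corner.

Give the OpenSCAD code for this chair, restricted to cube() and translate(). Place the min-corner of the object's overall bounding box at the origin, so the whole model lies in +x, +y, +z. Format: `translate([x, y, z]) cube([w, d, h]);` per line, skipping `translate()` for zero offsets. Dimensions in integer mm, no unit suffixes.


translate([0, 0, 412]) cube([471, 478, 33]);
cube([46, 46, 412]);
translate([425, 0, 0]) cube([46, 46, 412]);
translate([0, 432, 0]) cube([46, 46, 412]);
translate([425, 432, 0]) cube([46, 46, 412]);
translate([0, 448, 445]) cube([471, 30, 310]);
translate([0, 0, 639]) cube([37, 448, 37]);
translate([434, 0, 639]) cube([37, 448, 37]);
translate([0, 0, 445]) cube([37, 37, 194]);
translate([434, 0, 445]) cube([37, 37, 194]);


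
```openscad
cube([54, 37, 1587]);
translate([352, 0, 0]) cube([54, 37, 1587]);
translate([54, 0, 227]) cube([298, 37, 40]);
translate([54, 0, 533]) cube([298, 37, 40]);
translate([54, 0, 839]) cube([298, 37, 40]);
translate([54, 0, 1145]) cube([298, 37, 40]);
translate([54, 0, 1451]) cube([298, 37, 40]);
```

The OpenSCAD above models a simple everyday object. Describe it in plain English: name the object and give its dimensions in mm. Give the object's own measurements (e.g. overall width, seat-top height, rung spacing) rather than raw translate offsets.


A straight ladder. Two 54×37 mm vertical rails, 1587 mm tall, stand 406 mm apart (outside-to-outside) with their front faces coplanar on the −y side. 5 rungs, each 37 mm deep and 40 mm tall, span between the inner faces of the rails, front faces flush with the rails. The lowest rung's underside is at z = 227 mm and rungs are spaced 306 mm apart (underside to underside).


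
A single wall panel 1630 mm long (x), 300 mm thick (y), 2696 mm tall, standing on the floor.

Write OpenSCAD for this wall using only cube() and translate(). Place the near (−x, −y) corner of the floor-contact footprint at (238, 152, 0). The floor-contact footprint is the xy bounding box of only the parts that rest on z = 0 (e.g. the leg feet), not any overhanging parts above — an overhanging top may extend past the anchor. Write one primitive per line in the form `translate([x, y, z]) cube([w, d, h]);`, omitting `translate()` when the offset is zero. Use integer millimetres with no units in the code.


translate([238, 152, 0]) cube([1630, 300, 2696]);


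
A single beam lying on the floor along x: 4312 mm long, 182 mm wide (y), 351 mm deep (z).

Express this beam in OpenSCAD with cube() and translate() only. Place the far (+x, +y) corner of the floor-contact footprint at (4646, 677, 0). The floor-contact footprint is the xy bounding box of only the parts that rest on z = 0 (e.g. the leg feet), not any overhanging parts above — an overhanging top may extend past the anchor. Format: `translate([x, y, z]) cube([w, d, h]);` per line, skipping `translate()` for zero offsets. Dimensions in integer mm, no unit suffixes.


translate([334, 495, 0]) cube([4312, 182, 351]);


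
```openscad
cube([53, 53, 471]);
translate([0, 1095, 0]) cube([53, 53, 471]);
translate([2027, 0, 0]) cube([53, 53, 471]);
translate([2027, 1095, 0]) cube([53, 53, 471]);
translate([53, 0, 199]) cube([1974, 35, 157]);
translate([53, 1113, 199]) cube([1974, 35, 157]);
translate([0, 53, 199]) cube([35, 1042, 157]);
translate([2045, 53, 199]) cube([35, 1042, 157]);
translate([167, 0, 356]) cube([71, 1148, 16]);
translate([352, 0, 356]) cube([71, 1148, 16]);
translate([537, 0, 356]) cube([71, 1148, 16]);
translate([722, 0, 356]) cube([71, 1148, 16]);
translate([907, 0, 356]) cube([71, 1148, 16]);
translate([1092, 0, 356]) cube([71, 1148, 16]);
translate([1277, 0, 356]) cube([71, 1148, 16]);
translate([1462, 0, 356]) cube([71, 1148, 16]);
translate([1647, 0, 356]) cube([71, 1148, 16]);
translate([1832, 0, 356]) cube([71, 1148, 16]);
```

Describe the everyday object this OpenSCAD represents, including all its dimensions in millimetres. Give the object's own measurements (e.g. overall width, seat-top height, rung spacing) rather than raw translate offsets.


A bed frame 2080 mm long (x) by 1148 mm wide (y). Four 53×53 mm corner posts, 471 mm tall, at the corners of the footprint. Four rails of 35 mm thickness and 157 mm height run between adjacent posts with their undersides at z = 199 mm, their outer faces flush with the outside of the frame (the two x-running rails run between the posts' inner faces; the two y-running rails run between the posts' inner faces). 10 slats, each 71 mm wide (x) and 16 mm thick, lie across the top of the two x-running rails, running the full 1148 mm width of the frame in y; along x they sit between the end posts with a 114 mm gap after the −x posts and between neighbouring slats, leaving 124 mm before the +x posts.


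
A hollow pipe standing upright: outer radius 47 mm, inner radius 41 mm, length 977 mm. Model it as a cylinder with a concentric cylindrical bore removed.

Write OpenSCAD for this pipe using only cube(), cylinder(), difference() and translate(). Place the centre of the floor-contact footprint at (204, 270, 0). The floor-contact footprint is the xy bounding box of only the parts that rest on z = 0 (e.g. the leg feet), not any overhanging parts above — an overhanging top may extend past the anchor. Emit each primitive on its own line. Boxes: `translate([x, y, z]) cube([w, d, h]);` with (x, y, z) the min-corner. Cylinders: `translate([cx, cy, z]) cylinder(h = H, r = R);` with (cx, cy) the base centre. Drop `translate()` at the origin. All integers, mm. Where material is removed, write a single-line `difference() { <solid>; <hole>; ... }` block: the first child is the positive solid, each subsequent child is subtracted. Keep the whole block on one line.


difference() { translate([204, 270, 0]) cylinder(h = 977, r = 47); translate([204, 270, 0]) cylinder(h = 977, r = 41); }


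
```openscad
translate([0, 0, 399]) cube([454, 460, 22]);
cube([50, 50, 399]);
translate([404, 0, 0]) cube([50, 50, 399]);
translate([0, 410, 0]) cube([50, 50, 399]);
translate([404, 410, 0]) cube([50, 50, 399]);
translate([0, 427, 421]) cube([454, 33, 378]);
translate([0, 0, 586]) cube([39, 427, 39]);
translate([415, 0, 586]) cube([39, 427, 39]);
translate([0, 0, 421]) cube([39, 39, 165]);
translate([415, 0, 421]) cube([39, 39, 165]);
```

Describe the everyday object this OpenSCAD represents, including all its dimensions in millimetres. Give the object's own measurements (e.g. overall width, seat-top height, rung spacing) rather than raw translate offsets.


A chair. The seat is a 454×460×22 mm slab with its top at z = 421 mm, on four 50×50 mm corner legs (flush with the seat edges, standing on z = 0). A flat backrest 33 mm thick, 378 mm tall, spans the full seat width and rises from the seat top along its +y edge, rear face flush with the rear of the seat. Two armrests of 39×39 mm section run along each side from the seat's front edge to the front of the backrest, top faces 204 mm above the seat top and outer faces flush with the seat's x-edges; a 39×39 mm post under the front of each armrest stands on the seat at the front corner.


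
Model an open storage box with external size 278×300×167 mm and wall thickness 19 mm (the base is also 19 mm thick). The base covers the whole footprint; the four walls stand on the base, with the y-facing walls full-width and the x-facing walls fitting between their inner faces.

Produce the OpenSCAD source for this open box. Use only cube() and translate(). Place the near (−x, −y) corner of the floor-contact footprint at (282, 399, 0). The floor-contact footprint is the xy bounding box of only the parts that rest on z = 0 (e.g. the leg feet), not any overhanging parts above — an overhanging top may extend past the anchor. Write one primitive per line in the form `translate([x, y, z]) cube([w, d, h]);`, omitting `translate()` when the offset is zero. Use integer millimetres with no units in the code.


translate([282, 399, 0]) cube([278, 300, 19]);
translate([282, 399, 19]) cube([278, 19, 148]);
translate([282, 680, 19]) cube([278, 19, 148]);
translate([282, 418, 19]) cube([19, 262, 148]);
translate([541, 418, 19]) cube([19, 262, 148]);


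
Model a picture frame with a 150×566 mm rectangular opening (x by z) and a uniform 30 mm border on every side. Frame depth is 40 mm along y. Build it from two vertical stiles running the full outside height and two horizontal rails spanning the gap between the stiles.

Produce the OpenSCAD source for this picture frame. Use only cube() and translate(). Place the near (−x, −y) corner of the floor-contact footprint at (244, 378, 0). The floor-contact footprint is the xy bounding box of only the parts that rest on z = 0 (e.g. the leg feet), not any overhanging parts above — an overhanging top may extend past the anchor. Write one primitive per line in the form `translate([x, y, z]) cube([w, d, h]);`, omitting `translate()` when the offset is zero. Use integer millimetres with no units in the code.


translate([244, 378, 0]) cube([30, 40, 626]);
translate([424, 378, 0]) cube([30, 40, 626]);
translate([274, 378, 0]) cube([150, 40, 30]);
translate([274, 378, 596]) cube([150, 40, 30]);


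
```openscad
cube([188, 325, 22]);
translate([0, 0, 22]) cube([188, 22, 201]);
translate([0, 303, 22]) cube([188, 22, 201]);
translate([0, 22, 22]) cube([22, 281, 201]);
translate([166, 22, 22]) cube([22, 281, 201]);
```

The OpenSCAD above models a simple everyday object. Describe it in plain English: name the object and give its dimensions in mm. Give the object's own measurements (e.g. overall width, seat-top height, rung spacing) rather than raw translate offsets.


An open-topped rectangular box: outside dimensions 188×325×223 mm, with a uniform wall and base thickness of 22 mm. The base is a full 188×325 slab on the floor; four walls sit on top of the base. The front and back walls (the −y and +y sides) span the full width; the two side walls fit between them.


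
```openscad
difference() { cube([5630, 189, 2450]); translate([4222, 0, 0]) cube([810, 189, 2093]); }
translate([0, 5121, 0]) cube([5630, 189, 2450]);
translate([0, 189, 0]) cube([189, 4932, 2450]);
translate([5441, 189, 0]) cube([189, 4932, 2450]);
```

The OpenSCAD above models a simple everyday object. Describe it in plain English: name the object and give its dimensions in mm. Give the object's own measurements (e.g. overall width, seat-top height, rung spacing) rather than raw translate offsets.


A single room: four walls, each 2450 mm tall and 189 mm thick, enclosing an outside footprint 5630×5310 mm (x × y), no floor or roof. The front and back walls (−y and +y sides) run the full x-width; the side walls fit between their inner faces. A door opening 810 mm wide and 2093 mm tall is cut through the front wall from the floor up, its −x edge 4222 mm from the wall's −x end.


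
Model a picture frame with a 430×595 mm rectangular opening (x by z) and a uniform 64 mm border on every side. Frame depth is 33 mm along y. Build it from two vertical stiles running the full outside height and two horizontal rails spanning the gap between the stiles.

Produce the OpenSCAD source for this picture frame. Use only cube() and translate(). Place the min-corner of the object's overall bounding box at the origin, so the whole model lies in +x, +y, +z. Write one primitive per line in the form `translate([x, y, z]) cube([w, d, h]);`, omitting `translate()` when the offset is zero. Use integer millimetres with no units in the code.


cube([64, 33, 723]);
translate([494, 0, 0]) cube([64, 33, 723]);
translate([64, 0, 0]) cube([430, 33, 64]);
translate([64, 0, 659]) cube([430, 33, 64]);


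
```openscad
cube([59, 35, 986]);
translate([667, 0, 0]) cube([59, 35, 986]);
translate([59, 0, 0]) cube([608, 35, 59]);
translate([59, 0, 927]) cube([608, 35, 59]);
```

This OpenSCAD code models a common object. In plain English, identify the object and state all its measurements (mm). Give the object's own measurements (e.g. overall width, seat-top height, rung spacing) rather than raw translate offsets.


A rectangular picture frame lying in the x–z plane (depth along y). The opening is 608 mm wide (x) by 868 mm tall (z), surrounded by a border 59 mm wide on all four sides. The frame is 35 mm deep and is made of two full-height vertical stiles with two horizontal rails fitted between them.


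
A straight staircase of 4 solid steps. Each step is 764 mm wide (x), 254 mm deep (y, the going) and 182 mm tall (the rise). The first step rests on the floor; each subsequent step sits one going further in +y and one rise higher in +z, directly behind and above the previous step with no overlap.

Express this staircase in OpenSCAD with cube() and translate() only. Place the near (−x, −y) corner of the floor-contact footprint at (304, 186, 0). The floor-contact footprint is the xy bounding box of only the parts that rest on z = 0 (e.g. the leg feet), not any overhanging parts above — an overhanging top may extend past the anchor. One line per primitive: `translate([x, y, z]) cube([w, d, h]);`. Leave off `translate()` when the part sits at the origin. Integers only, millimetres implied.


translate([304, 186, 0]) cube([764, 254, 182]);
translate([304, 440, 182]) cube([764, 254, 182]);
translate([304, 694, 364]) cube([764, 254, 182]);
translate([304, 948, 546]) cube([764, 254, 182]);


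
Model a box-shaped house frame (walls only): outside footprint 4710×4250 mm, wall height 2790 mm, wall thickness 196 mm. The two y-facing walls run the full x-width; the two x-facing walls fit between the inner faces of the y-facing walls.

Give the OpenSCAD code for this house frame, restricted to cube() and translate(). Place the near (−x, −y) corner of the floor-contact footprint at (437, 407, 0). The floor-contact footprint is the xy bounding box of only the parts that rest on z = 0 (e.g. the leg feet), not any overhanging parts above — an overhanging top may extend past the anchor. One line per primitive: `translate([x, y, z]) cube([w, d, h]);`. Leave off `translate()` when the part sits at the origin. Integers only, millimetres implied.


translate([437, 407, 0]) cube([4710, 196, 2790]);
translate([437, 4461, 0]) cube([4710, 196, 2790]);
translate([437, 603, 0]) cube([196, 3858, 2790]);
translate([4951, 603, 0]) cube([196, 3858, 2790]);


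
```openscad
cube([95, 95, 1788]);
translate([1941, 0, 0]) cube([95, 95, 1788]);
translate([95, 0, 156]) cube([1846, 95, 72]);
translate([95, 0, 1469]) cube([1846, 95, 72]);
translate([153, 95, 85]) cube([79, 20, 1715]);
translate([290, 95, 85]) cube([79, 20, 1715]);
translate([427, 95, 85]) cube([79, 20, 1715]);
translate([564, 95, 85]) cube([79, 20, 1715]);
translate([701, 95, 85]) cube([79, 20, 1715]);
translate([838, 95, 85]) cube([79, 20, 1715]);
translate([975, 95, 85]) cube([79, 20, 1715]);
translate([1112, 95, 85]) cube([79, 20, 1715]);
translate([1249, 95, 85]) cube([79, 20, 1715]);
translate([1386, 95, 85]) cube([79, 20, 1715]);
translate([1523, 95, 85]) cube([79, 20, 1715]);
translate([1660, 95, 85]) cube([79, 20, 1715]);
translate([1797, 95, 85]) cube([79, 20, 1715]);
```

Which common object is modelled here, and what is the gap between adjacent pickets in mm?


A fence section. The picket gap is 58 mm.

Two posts, two rails, 13 pickets — a fence section. Span 1846 mm holds 13 pickets of 79 mm with 14 equal gaps: ⌊(1846 − 13·79) / 14⌋ = 58 mm.


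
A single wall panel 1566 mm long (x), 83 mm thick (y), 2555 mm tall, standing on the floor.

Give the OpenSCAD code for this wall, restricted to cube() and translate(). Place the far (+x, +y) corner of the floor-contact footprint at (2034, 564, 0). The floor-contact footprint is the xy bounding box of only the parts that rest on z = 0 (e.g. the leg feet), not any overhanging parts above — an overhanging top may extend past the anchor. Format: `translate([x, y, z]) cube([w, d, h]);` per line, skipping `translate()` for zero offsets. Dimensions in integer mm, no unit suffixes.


translate([468, 481, 0]) cube([1566, 83, 2555]);


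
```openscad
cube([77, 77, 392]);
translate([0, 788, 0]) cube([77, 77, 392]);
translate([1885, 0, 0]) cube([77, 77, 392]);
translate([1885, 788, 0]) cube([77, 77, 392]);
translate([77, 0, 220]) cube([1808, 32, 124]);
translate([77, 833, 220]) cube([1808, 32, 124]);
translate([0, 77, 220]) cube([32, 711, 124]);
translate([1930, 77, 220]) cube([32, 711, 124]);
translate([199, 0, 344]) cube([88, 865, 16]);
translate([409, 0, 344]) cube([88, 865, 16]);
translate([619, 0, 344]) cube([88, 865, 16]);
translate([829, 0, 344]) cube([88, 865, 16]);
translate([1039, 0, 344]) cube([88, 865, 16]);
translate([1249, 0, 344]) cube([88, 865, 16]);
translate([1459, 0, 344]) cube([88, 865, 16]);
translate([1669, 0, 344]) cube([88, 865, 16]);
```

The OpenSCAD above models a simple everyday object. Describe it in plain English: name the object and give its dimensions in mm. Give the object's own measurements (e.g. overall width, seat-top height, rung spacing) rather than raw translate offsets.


A bed frame 1962 mm long (x) by 865 mm wide (y). Four 77×77 mm corner posts, 392 mm tall, at the corners of the footprint. Four rails of 32 mm thickness and 124 mm height run between adjacent posts with their undersides at z = 220 mm, their outer faces flush with the outside of the frame (the two x-running rails run between the posts' inner faces; the two y-running rails run between the posts' inner faces). 8 slats, each 88 mm wide (x) and 16 mm thick, lie across the top of the two x-running rails, running the full 865 mm width of the frame in y; along x they sit between the end posts with a 122 mm gap after the −x posts and between neighbouring slats, leaving 128 mm before the +x posts.


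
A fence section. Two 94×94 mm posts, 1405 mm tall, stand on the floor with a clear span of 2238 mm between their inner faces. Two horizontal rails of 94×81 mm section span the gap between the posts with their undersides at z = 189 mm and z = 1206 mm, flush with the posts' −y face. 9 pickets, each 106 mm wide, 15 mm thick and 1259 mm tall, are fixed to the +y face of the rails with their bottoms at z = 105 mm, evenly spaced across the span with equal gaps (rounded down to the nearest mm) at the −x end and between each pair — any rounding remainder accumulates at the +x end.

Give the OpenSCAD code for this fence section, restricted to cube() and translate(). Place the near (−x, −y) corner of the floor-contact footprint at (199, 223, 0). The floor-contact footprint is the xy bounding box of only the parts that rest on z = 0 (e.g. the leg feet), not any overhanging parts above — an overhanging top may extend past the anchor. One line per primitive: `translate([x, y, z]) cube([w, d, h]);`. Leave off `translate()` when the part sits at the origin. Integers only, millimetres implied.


translate([199, 223, 0]) cube([94, 94, 1405]);
translate([2531, 223, 0]) cube([94, 94, 1405]);
translate([293, 223, 189]) cube([2238, 94, 81]);
translate([293, 223, 1206]) cube([2238, 94, 81]);
translate([421, 317, 105]) cube([106, 15, 1259]);
translate([655, 317, 105]) cube([106, 15, 1259]);
translate([889, 317, 105]) cube([106, 15, 1259]);
translate([1123, 317, 105]) cube([106, 15, 1259]);
translate([1357, 317, 105]) cube([106, 15, 1259]);
translate([1591, 317, 105]) cube([106, 15, 1259]);
translate([1825, 317, 105]) cube([106, 15, 1259]);
translate([2059, 317, 105]) cube([106, 15, 1259]);
translate([2293, 317, 105]) cube([106, 15, 1259]);


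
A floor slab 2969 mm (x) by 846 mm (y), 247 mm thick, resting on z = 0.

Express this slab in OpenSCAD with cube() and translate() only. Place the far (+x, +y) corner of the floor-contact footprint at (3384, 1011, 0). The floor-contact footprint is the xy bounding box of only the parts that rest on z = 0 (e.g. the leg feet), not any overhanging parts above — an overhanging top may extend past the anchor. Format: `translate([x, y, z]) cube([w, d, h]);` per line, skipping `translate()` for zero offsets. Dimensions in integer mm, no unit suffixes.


translate([415, 165, 0]) cube([2969, 846, 247]);


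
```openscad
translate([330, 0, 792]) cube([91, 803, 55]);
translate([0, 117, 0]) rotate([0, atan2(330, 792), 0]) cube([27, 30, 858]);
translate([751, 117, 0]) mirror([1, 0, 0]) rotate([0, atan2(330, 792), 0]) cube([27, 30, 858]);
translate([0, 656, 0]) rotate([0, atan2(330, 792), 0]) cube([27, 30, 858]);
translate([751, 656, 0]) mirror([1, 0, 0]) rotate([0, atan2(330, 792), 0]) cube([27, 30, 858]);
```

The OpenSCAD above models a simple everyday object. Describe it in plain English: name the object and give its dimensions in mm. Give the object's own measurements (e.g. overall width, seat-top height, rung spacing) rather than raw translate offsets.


A sawhorse. A 91×803×55 mm beam (x, y, z) sits on two A-frame leg pairs. Each pair is two raked legs of 27×30 mm section (30 mm along y) splaying symmetrically in x. Each leg rises 792 mm vertically over 330 mm of horizontal reach and is 858 mm long along its own axis. Every leg's outer bottom edge rests on the floor and its outer top edge meets a bottom edge of the beam — the left legs (tilting toward +x) meet the beam's −x bottom edge, the right legs (their mirror images, tilting toward −x) meet its +x bottom edge — so the leg tops tuck under the beam, the beam's underside is 792 mm above the floor, and the feet are 751 mm apart outside-to-outside with the beam centred between them. The two leg pairs are set in 117 mm from either end of the beam.


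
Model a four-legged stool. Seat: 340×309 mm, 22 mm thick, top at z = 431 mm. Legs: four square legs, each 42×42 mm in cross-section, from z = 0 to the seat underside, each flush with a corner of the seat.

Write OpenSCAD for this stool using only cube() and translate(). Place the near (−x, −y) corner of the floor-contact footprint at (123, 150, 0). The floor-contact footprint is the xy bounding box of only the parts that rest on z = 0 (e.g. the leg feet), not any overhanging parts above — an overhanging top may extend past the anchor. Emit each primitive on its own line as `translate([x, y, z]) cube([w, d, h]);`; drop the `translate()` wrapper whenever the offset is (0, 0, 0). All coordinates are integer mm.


translate([123, 150, 409]) cube([340, 309, 22]);
translate([123, 150, 0]) cube([42, 42, 409]);
translate([421, 150, 0]) cube([42, 42, 409]);
translate([123, 417, 0]) cube([42, 42, 409]);
translate([421, 417, 0]) cube([42, 42, 409]);


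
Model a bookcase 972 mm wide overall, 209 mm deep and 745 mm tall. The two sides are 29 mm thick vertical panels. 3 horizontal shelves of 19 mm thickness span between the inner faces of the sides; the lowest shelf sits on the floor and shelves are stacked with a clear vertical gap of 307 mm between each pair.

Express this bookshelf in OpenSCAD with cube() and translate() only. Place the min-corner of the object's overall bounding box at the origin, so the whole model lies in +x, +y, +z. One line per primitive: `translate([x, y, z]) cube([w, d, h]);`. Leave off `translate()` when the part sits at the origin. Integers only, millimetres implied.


cube([29, 209, 745]);
translate([943, 0, 0]) cube([29, 209, 745]);
translate([29, 0, 0]) cube([914, 209, 19]);
translate([29, 0, 326]) cube([914, 209, 19]);
translate([29, 0, 652]) cube([914, 209, 19]);


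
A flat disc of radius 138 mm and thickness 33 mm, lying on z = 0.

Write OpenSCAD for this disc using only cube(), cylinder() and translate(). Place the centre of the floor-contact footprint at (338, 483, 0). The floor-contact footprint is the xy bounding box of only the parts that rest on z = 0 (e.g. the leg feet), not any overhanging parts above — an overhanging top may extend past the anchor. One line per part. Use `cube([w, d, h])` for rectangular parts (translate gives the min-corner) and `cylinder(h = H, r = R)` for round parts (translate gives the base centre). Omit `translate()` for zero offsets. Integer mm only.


translate([338, 483, 0]) cylinder(h = 33, r = 138);


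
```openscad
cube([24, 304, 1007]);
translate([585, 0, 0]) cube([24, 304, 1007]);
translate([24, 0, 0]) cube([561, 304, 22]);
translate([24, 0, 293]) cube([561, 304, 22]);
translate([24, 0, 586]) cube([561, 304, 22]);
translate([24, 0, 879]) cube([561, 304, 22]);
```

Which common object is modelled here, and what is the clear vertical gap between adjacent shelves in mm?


A bookshelf. The clear shelf gap is 271 mm.

Two tall side panels with 4 horizontal boards between them — a bookshelf. The first two shelf undersides are at z = 0 and z = 293; with shelf thickness 22, the clear gap is 293 − 0 − 22 = 271 mm.


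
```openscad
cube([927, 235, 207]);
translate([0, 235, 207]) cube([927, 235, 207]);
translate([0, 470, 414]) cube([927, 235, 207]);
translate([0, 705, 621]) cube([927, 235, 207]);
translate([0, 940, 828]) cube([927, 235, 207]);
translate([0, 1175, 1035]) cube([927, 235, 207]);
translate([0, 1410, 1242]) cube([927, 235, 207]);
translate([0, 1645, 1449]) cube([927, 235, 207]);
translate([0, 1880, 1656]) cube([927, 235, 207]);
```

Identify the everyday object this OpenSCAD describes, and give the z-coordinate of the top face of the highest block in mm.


A staircase. The total rise is 1863 mm.

9 identical blocks, each offset up and back from the previous — a staircase. Each step is 207 mm tall and there are 9 of them, so the total rise is 9 × 207 = 1863 mm.


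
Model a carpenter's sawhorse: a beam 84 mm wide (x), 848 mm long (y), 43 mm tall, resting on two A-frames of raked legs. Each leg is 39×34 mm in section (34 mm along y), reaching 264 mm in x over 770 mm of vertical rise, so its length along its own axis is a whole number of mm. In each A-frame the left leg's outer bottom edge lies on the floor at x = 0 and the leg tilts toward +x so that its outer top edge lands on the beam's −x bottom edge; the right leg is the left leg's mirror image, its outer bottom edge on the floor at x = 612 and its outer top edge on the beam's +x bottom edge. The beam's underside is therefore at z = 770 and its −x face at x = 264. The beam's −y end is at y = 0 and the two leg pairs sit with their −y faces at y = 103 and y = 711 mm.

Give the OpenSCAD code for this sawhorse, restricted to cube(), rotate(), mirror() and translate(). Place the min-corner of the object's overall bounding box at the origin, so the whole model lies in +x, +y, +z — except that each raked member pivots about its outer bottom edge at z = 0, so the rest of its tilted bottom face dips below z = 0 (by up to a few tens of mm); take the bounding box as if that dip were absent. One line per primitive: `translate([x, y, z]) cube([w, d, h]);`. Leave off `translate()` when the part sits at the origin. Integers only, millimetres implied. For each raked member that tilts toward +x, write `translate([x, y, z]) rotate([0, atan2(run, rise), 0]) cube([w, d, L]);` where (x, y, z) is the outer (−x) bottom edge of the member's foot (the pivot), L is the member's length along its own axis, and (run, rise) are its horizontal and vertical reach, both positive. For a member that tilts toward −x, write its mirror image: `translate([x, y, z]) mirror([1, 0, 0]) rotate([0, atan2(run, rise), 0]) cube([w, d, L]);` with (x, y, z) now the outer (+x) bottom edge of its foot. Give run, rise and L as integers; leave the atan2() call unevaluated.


translate([264, 0, 770]) cube([84, 848, 43]);
translate([0, 103, 0]) rotate([0, atan2(264, 770), 0]) cube([39, 34, 814]);
translate([612, 103, 0]) mirror([1, 0, 0]) rotate([0, atan2(264, 770), 0]) cube([39, 34, 814]);
translate([0, 711, 0]) rotate([0, atan2(264, 770), 0]) cube([39, 34, 814]);
translate([612, 711, 0]) mirror([1, 0, 0]) rotate([0, atan2(264, 770), 0]) cube([39, 34, 814]);


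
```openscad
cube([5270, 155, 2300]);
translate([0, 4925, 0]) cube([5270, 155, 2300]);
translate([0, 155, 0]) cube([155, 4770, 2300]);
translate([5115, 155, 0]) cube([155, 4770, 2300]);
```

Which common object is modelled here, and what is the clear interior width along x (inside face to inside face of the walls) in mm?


A house (or room) frame. The interior width is 4960 mm.

Four 2300 mm walls enclosing a rectangle with no floor or roof — a room or house frame. Outside width is 5270 mm and wall thickness is 155 mm, so the interior width is 5270 − 2 × 155 = 4960 mm.


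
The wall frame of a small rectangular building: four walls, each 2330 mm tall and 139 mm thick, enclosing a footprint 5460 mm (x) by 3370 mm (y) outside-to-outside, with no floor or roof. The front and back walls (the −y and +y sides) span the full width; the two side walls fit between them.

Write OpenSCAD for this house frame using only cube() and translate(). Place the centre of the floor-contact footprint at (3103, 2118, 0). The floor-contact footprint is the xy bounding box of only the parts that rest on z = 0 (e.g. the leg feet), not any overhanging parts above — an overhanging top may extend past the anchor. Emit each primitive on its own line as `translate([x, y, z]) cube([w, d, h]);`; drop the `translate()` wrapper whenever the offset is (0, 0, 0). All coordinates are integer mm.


translate([373, 433, 0]) cube([5460, 139, 2330]);
translate([373, 3664, 0]) cube([5460, 139, 2330]);
translate([373, 572, 0]) cube([139, 3092, 2330]);
translate([5694, 572, 0]) cube([139, 3092, 2330]);


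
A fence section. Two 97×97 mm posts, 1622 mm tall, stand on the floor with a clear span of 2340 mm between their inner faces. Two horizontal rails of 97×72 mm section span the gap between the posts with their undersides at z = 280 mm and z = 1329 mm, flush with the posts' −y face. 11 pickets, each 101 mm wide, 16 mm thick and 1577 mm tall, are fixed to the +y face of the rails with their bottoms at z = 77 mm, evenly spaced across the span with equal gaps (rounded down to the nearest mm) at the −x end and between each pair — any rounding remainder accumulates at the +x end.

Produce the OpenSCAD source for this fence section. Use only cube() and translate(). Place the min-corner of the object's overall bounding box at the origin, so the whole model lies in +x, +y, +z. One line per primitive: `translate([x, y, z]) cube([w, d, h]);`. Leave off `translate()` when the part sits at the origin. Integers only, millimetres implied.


cube([97, 97, 1622]);
translate([2437, 0, 0]) cube([97, 97, 1622]);
translate([97, 0, 280]) cube([2340, 97, 72]);
translate([97, 0, 1329]) cube([2340, 97, 72]);
translate([199, 97, 77]) cube([101, 16, 1577]);
translate([402, 97, 77]) cube([101, 16, 1577]);
translate([605, 97, 77]) cube([101, 16, 1577]);
translate([808, 97, 77]) cube([101, 16, 1577]);
translate([1011, 97, 77]) cube([101, 16, 1577]);
translate([1214, 97, 77]) cube([101, 16, 1577]);
translate([1417, 97, 77]) cube([101, 16, 1577]);
translate([1620, 97, 77]) cube([101, 16, 1577]);
translate([1823, 97, 77]) cube([101, 16, 1577]);
translate([2026, 97, 77]) cube([101, 16, 1577]);
translate([2229, 97, 77]) cube([101, 16, 1577]);


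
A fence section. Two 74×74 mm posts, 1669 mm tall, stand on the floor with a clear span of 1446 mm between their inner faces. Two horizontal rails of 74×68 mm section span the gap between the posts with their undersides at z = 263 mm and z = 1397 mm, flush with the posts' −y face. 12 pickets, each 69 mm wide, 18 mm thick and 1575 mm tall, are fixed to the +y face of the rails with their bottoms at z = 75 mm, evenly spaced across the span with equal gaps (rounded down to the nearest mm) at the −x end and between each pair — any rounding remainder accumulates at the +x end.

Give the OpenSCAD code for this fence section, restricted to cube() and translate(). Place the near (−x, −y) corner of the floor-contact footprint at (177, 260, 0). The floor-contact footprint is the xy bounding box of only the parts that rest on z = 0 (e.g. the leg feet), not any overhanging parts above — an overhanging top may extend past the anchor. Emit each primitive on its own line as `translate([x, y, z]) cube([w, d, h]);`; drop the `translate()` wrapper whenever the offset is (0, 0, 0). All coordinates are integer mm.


translate([177, 260, 0]) cube([74, 74, 1669]);
translate([1697, 260, 0]) cube([74, 74, 1669]);
translate([251, 260, 263]) cube([1446, 74, 68]);
translate([251, 260, 1397]) cube([1446, 74, 68]);
translate([298, 334, 75]) cube([69, 18, 1575]);
translate([414, 334, 75]) cube([69, 18, 1575]);
translate([530, 334, 75]) cube([69, 18, 1575]);
translate([646, 334, 75]) cube([69, 18, 1575]);
translate([762, 334, 75]) cube([69, 18, 1575]);
translate([878, 334, 75]) cube([69, 18, 1575]);
translate([994, 334, 75]) cube([69, 18, 1575]);
translate([1110, 334, 75]) cube([69, 18, 1575]);
translate([1226, 334, 75]) cube([69, 18, 1575]);
translate([1342, 334, 75]) cube([69, 18, 1575]);
translate([1458, 334, 75]) cube([69, 18, 1575]);
translate([1574, 334, 75]) cube([69, 18, 1575]);


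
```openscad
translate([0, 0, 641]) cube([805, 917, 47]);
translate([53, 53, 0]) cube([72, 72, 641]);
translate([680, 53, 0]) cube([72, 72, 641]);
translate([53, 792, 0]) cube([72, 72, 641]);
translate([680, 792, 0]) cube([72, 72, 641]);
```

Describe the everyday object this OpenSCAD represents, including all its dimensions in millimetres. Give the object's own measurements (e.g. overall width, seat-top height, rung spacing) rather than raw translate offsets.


A table: top 805 mm (x) × 917 mm (y), 47 mm thick, upper face at z = 688 mm, on four 72×72 mm square legs, each inset 53 mm from the nearest pair of top edges from z = 0 to the bottom of the top.


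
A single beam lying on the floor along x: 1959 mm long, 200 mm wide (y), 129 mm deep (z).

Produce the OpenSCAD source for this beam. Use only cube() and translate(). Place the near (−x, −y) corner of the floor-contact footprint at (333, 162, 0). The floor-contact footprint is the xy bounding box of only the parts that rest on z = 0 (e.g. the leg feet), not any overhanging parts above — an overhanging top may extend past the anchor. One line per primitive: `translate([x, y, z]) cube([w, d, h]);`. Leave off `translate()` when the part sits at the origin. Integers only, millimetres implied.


translate([333, 162, 0]) cube([1959, 200, 129]);


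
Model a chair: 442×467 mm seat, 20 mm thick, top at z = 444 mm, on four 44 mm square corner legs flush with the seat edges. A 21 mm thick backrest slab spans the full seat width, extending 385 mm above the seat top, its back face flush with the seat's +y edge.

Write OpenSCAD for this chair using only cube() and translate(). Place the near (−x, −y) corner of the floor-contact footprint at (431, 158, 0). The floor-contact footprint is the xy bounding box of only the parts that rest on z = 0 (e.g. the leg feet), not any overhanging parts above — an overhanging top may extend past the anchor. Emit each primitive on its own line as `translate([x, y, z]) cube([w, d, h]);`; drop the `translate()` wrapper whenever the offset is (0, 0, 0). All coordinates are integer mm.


translate([431, 158, 424]) cube([442, 467, 20]);
translate([431, 158, 0]) cube([44, 44, 424]);
translate([829, 158, 0]) cube([44, 44, 424]);
translate([431, 581, 0]) cube([44, 44, 424]);
translate([829, 581, 0]) cube([44, 44, 424]);
translate([431, 604, 444]) cube([442, 21, 385]);
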